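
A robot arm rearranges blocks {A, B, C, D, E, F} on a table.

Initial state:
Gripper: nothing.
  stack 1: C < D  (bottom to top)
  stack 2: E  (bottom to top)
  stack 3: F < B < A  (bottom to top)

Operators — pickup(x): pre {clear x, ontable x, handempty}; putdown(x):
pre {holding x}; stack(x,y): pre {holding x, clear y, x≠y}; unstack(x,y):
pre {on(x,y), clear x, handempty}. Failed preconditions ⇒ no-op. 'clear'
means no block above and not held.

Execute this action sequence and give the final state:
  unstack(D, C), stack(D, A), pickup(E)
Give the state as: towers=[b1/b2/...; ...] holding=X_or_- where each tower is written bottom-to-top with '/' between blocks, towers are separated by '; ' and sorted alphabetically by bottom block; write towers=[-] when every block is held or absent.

step 1 (unstack(D, C)): towers=[C; E; F/B/A] holding=D
step 2 (stack(D, A)): towers=[C; E; F/B/A/D] holding=-
step 3 (pickup(E)): towers=[C; F/B/A/D] holding=E

towers=[C; F/B/A/D] holding=E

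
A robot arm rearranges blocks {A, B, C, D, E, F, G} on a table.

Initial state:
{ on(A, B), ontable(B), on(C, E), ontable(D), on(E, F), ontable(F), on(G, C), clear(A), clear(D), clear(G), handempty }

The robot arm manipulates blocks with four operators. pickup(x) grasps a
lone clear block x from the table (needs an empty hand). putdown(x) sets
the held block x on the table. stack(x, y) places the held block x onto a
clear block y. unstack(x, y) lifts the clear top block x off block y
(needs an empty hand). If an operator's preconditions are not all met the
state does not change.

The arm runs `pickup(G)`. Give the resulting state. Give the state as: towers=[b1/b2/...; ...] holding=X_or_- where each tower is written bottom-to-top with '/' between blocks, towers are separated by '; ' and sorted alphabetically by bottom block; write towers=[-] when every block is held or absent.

before: towers=[B/A; D; F/E/C/G] holding=-
pre[pickup(G)]: clear(G) yes, ontable(G) no, handempty yes
ontable(G) unmet → pickup(G) is a no-op
after:  towers=[B/A; D; F/E/C/G] holding=-

towers=[B/A; D; F/E/C/G] holding=-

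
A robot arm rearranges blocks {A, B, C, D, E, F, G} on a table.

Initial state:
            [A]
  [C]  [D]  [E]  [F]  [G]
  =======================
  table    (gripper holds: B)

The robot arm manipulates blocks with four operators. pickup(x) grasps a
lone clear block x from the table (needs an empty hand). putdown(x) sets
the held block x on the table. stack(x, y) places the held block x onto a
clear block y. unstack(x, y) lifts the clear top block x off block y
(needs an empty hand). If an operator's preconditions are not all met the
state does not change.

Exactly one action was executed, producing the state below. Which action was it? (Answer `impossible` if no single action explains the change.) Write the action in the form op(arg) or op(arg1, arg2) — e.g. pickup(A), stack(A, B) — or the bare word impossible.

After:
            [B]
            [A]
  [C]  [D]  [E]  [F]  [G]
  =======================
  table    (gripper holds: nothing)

target: towers=[C; D; E/A/B; F; G] holding=-
        putdown(B) → towers=[B; C; D; E/A; F; G] holding=-
       stack(B, F) → towers=[C; D; E/A; F/B; G] holding=-
       stack(B, G) → towers=[C; D; E/A; F; G/B] holding=-
       stack(B, D) → towers=[C; D/B; E/A; F; G] holding=-
       stack(B, A) → towers=[C; D; E/A/B; F; G] holding=-  ← match
       stack(B, C) → towers=[C/B; D; E/A; F; G] holding=-

stack(B, A)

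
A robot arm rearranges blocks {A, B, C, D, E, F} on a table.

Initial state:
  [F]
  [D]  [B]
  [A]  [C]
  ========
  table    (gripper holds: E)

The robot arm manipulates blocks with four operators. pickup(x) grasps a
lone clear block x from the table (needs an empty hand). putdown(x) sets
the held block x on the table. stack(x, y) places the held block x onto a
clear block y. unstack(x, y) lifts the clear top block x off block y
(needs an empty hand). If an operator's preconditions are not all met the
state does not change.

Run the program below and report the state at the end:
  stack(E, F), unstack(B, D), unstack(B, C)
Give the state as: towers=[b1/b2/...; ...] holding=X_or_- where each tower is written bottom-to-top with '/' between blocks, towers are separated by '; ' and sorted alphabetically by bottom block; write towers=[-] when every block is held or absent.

towers=[A/D/F/E; C] holding=B

step 1 (stack(E, F)): towers=[A/D/F/E; C/B] holding=-
step 2 (unstack(B, D)) [no-op]: towers=[A/D/F/E; C/B] holding=-
step 3 (unstack(B, C)): towers=[A/D/F/E; C] holding=B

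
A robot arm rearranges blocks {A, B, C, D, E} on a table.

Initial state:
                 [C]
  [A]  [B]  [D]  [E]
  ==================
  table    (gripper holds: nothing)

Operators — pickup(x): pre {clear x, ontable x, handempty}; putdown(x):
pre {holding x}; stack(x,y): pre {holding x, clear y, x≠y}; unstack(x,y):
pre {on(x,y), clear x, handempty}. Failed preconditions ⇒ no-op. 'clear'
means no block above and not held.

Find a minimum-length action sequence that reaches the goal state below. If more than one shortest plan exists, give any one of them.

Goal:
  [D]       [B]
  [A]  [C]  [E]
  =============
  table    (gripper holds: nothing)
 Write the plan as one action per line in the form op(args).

pickup(D)
stack(D, A)
unstack(C, E)
putdown(C)
pickup(B)
stack(B, E)

step 1 (pickup(D)): towers=[A; B; E/C] holding=D
step 2 (stack(D, A)): towers=[A/D; B; E/C] holding=-
step 3 (unstack(C, E)): towers=[A/D; B; E] holding=C
step 4 (putdown(C)): towers=[A/D; B; C; E] holding=-
step 5 (pickup(B)): towers=[A/D; C; E] holding=B
step 6 (stack(B, E)): towers=[A/D; C; E/B] holding=-
goal check: towers=[A/D; C; E/B] holding=- — reached (length 6, optimal by BFS)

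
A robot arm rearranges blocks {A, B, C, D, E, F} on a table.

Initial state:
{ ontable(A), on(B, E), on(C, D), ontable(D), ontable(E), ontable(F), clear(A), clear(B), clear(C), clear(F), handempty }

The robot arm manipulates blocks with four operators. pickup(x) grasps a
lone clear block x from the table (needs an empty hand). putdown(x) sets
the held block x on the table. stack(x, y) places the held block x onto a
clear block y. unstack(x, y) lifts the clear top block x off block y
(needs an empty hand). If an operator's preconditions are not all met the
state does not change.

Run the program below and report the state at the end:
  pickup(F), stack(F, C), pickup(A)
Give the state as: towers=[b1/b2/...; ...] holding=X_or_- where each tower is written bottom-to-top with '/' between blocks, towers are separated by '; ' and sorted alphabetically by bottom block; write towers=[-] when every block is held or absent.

step 1 (pickup(F)): towers=[A; D/C; E/B] holding=F
step 2 (stack(F, C)): towers=[A; D/C/F; E/B] holding=-
step 3 (pickup(A)): towers=[D/C/F; E/B] holding=A

towers=[D/C/F; E/B] holding=A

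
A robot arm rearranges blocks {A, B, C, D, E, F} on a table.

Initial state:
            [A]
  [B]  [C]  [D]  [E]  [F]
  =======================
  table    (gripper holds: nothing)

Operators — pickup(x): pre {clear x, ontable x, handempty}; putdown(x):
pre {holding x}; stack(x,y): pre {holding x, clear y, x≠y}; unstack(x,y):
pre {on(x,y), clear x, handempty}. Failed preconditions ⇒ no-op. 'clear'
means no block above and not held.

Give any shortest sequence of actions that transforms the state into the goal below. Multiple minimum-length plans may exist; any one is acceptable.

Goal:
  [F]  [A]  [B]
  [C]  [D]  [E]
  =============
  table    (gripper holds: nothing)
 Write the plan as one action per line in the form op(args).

pickup(B)
stack(B, E)
pickup(F)
stack(F, C)

step 1 (pickup(B)): towers=[C; D/A; E; F] holding=B
step 2 (stack(B, E)): towers=[C; D/A; E/B; F] holding=-
step 3 (pickup(F)): towers=[C; D/A; E/B] holding=F
step 4 (stack(F, C)): towers=[C/F; D/A; E/B] holding=-
goal check: towers=[C/F; D/A; E/B] holding=- — reached (length 4, optimal by BFS)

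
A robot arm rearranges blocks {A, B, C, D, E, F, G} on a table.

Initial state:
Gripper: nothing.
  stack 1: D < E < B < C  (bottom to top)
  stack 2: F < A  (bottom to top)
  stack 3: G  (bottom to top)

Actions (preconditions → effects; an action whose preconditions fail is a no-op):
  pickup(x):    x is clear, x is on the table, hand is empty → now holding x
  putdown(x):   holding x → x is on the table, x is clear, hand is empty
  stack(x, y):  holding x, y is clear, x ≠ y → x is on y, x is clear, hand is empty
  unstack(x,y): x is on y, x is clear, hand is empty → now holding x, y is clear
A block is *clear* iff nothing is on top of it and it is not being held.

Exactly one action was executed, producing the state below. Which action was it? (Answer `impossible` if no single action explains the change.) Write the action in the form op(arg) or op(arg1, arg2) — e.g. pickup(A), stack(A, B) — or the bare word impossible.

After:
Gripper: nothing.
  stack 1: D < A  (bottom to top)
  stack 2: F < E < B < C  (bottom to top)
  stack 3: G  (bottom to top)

impossible

target: towers=[D/A; F/E/B/C; G] holding=-
         pickup(G) → towers=[D/E/B/C; F/A] holding=G
     unstack(A, F) → towers=[D/E/B/C; F; G] holding=A
     unstack(C, B) → towers=[D/E/B; F/A; G] holding=C
none of the 3 applicable actions match → impossible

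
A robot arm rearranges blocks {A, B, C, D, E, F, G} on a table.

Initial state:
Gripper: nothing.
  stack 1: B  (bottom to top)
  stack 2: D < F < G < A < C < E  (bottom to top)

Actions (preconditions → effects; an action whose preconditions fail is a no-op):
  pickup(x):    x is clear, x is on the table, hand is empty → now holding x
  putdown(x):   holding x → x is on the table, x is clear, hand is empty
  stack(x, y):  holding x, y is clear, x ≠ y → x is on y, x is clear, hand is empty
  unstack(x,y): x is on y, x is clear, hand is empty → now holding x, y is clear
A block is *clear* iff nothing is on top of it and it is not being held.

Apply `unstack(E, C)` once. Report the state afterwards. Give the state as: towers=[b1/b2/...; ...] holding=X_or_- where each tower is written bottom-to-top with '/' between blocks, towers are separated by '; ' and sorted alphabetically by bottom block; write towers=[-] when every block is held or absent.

towers=[B; D/F/G/A/C] holding=E

before: towers=[B; D/F/G/A/C/E] holding=-
pre[unstack(E, C)]: on(E,C) yes, clear(E) yes, handempty yes
all met → apply unstack(E, C)
after:  towers=[B; D/F/G/A/C] holding=E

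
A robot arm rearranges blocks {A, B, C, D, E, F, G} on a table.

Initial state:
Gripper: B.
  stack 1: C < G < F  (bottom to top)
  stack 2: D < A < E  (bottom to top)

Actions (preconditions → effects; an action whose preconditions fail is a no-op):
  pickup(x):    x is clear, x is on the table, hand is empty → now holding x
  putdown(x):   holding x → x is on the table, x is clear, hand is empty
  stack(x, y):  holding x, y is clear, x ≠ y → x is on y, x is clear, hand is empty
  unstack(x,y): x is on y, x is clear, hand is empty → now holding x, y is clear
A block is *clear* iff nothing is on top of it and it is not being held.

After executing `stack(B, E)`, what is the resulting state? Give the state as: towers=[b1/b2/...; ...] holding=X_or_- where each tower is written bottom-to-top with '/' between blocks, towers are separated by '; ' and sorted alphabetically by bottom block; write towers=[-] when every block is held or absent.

towers=[C/G/F; D/A/E/B] holding=-

before: towers=[C/G/F; D/A/E] holding=B
pre[stack(B, E)]: holding(B) ok, clear(E) ok, B≠E ok
all met → apply stack(B, E)
after:  towers=[C/G/F; D/A/E/B] holding=-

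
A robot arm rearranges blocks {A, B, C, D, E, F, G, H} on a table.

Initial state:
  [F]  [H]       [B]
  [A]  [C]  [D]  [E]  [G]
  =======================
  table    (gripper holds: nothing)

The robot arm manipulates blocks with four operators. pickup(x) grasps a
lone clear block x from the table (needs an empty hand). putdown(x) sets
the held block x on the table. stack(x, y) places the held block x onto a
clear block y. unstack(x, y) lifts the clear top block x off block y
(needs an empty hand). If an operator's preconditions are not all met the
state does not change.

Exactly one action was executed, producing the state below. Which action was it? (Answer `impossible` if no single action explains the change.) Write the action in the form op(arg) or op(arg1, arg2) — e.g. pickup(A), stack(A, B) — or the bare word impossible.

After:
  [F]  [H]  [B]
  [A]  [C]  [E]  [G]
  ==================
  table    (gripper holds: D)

pickup(D)

target: towers=[A/F; C/H; E/B; G] holding=D
         pickup(G) → towers=[A/F; C/H; D; E/B] holding=G
     unstack(H, C) → towers=[A/F; C; D; E/B; G] holding=H
     unstack(B, E) → towers=[A/F; C/H; D; E; G] holding=B
     unstack(F, A) → towers=[A; C/H; D; E/B; G] holding=F
         pickup(D) → towers=[A/F; C/H; E/B; G] holding=D  ← match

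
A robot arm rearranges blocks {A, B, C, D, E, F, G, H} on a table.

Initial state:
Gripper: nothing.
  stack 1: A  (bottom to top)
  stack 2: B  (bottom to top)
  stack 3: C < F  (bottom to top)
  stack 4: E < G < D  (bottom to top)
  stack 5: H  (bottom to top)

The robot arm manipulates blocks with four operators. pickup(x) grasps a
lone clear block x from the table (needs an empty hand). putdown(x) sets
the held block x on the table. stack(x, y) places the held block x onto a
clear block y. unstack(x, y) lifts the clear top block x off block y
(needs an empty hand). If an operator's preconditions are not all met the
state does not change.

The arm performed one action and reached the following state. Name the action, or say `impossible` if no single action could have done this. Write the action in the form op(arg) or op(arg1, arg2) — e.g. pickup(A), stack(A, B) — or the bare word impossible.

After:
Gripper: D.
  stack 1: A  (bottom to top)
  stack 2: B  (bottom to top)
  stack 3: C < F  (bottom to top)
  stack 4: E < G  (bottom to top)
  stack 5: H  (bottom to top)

target: towers=[A; B; C/F; E/G; H] holding=D
         pickup(A) → towers=[B; C/F; E/G/D; H] holding=A
         pickup(H) → towers=[A; B; C/F; E/G/D] holding=H
         pickup(B) → towers=[A; C/F; E/G/D; H] holding=B
     unstack(F, C) → towers=[A; B; C; E/G/D; H] holding=F
     unstack(D, G) → towers=[A; B; C/F; E/G; H] holding=D  ← match

unstack(D, G)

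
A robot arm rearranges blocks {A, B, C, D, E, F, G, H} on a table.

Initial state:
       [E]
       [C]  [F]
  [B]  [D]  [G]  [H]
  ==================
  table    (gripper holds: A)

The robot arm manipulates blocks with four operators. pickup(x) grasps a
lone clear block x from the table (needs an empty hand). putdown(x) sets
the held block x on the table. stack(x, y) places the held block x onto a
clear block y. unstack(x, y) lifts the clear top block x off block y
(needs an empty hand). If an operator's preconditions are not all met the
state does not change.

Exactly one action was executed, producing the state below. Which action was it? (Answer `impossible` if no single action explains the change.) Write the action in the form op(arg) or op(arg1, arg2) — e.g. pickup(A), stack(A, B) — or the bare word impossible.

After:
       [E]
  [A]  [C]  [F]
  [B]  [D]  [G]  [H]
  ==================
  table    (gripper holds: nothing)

stack(A, B)

target: towers=[B/A; D/C/E; G/F; H] holding=-
        putdown(A) → towers=[A; B; D/C/E; G/F; H] holding=-
       stack(A, E) → towers=[B; D/C/E/A; G/F; H] holding=-
       stack(A, H) → towers=[B; D/C/E; G/F; H/A] holding=-
       stack(A, B) → towers=[B/A; D/C/E; G/F; H] holding=-  ← match
       stack(A, F) → towers=[B; D/C/E; G/F/A; H] holding=-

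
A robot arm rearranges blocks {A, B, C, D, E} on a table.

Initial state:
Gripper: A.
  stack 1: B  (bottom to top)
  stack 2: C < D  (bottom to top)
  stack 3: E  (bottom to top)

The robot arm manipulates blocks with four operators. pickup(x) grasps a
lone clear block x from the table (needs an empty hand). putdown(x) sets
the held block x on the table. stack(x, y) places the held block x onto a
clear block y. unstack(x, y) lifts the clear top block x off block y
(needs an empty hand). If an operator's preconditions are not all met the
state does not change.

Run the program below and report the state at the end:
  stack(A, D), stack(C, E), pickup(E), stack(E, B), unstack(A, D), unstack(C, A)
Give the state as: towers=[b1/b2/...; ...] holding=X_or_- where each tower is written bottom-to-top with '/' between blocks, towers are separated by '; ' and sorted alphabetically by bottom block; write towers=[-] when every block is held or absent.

towers=[B/E; C/D] holding=A

step 1 (stack(A, D)): towers=[B; C/D/A; E] holding=-
step 2 (stack(C, E)) [no-op]: towers=[B; C/D/A; E] holding=-
step 3 (pickup(E)): towers=[B; C/D/A] holding=E
step 4 (stack(E, B)): towers=[B/E; C/D/A] holding=-
step 5 (unstack(A, D)): towers=[B/E; C/D] holding=A
step 6 (unstack(C, A)) [no-op]: towers=[B/E; C/D] holding=A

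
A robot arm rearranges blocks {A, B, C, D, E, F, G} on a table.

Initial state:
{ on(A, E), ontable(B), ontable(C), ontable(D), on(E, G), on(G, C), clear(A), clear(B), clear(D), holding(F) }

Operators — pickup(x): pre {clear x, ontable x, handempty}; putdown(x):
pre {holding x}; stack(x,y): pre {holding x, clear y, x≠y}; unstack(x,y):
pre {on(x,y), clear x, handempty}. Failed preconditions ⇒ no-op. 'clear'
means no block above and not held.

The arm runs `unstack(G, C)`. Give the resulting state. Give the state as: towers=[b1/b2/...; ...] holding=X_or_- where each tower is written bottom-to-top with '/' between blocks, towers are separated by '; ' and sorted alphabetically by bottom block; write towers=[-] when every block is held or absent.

before: towers=[B; C/G/E/A; D] holding=F
pre[unstack(G, C)]: on(G,C) ok, clear(G) fail, handempty fail
clear(G), handempty unmet → unstack(G, C) is a no-op
after:  towers=[B; C/G/E/A; D] holding=F

towers=[B; C/G/E/A; D] holding=F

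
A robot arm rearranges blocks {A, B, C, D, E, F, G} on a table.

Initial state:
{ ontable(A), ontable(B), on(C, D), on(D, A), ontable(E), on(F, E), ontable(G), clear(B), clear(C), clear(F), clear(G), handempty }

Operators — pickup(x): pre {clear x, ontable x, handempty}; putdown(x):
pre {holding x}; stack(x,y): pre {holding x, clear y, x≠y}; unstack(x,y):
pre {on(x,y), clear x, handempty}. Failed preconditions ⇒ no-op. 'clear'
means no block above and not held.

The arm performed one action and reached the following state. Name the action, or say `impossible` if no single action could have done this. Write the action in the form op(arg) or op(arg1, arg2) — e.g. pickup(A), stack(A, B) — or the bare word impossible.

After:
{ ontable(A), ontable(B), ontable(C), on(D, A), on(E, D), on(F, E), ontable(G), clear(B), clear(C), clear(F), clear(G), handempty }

target: towers=[A/D/E/F; B; C; G] holding=-
         pickup(B) → towers=[A/D/C; E/F; G] holding=B
     unstack(F, E) → towers=[A/D/C; B; E; G] holding=F
         pickup(G) → towers=[A/D/C; B; E/F] holding=G
     unstack(C, D) → towers=[A/D; B; E/F; G] holding=C
none of the 4 applicable actions match → impossible

impossible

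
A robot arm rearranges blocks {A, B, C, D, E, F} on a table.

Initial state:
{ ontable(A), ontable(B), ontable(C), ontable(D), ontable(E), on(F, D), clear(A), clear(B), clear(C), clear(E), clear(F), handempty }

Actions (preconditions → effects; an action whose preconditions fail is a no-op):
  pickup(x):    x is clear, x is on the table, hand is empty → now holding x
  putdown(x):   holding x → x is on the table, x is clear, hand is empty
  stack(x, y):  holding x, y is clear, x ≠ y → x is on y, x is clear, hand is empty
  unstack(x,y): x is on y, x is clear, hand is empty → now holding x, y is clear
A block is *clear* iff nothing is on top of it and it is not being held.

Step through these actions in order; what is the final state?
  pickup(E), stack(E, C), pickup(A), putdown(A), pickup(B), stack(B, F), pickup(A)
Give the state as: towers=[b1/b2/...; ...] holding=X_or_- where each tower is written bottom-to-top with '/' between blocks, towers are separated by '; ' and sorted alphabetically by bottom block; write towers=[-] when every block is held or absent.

towers=[C/E; D/F/B] holding=A

step 1 (pickup(E)): towers=[A; B; C; D/F] holding=E
step 2 (stack(E, C)): towers=[A; B; C/E; D/F] holding=-
step 3 (pickup(A)): towers=[B; C/E; D/F] holding=A
step 4 (putdown(A)): towers=[A; B; C/E; D/F] holding=-
step 5 (pickup(B)): towers=[A; C/E; D/F] holding=B
step 6 (stack(B, F)): towers=[A; C/E; D/F/B] holding=-
step 7 (pickup(A)): towers=[C/E; D/F/B] holding=A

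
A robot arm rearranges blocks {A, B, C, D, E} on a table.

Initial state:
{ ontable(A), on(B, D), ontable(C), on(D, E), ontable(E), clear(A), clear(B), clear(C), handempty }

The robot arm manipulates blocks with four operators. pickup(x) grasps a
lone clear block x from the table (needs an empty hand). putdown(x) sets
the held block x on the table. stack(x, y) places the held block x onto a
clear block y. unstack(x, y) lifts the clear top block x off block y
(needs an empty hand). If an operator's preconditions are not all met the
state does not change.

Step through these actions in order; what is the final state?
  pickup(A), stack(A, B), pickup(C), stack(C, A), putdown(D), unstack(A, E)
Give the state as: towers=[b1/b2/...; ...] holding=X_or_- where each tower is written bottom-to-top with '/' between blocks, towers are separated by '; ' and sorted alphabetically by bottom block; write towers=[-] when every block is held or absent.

step 1 (pickup(A)): towers=[C; E/D/B] holding=A
step 2 (stack(A, B)): towers=[C; E/D/B/A] holding=-
step 3 (pickup(C)): towers=[E/D/B/A] holding=C
step 4 (stack(C, A)): towers=[E/D/B/A/C] holding=-
step 5 (putdown(D)) [no-op]: towers=[E/D/B/A/C] holding=-
step 6 (unstack(A, E)) [no-op]: towers=[E/D/B/A/C] holding=-

towers=[E/D/B/A/C] holding=-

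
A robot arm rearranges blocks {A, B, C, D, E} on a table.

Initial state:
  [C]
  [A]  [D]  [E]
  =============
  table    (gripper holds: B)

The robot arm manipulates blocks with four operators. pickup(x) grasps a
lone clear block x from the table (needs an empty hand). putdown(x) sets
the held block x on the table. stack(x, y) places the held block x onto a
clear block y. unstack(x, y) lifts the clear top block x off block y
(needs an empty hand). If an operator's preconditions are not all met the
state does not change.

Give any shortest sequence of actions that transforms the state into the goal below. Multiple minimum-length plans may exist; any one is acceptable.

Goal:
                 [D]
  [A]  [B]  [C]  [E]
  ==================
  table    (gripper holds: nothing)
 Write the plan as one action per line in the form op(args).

step 1 (putdown(B)): towers=[A/C; B; D; E] holding=-
step 2 (pickup(D)): towers=[A/C; B; E] holding=D
step 3 (stack(D, E)): towers=[A/C; B; E/D] holding=-
step 4 (unstack(C, A)): towers=[A; B; E/D] holding=C
step 5 (putdown(C)): towers=[A; B; C; E/D] holding=-
goal check: towers=[A; B; C; E/D] holding=- — reached (length 5, optimal by BFS)

putdown(B)
pickup(D)
stack(D, E)
unstack(C, A)
putdown(C)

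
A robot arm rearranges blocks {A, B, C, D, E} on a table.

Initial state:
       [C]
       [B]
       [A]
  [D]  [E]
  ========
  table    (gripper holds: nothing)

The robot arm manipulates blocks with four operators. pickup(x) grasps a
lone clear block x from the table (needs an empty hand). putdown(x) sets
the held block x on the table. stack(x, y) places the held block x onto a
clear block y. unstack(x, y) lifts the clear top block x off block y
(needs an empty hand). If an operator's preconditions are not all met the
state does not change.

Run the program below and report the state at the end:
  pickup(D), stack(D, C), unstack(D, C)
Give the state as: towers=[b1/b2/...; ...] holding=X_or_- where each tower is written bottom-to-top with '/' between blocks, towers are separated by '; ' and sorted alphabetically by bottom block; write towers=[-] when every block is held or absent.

towers=[E/A/B/C] holding=D

step 1 (pickup(D)): towers=[E/A/B/C] holding=D
step 2 (stack(D, C)): towers=[E/A/B/C/D] holding=-
step 3 (unstack(D, C)): towers=[E/A/B/C] holding=D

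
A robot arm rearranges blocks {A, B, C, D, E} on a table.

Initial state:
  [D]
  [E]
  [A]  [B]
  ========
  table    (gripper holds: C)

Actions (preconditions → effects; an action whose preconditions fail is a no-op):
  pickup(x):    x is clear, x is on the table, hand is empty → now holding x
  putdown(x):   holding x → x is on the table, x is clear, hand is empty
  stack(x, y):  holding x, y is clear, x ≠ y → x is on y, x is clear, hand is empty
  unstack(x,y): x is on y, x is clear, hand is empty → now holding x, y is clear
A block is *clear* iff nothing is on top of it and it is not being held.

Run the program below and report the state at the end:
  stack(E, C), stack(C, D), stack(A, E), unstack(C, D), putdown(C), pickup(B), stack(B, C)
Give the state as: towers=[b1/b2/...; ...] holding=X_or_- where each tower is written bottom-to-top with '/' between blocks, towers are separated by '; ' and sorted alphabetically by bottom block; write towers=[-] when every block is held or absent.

step 1 (stack(E, C)) [no-op]: towers=[A/E/D; B] holding=C
step 2 (stack(C, D)): towers=[A/E/D/C; B] holding=-
step 3 (stack(A, E)) [no-op]: towers=[A/E/D/C; B] holding=-
step 4 (unstack(C, D)): towers=[A/E/D; B] holding=C
step 5 (putdown(C)): towers=[A/E/D; B; C] holding=-
step 6 (pickup(B)): towers=[A/E/D; C] holding=B
step 7 (stack(B, C)): towers=[A/E/D; C/B] holding=-

towers=[A/E/D; C/B] holding=-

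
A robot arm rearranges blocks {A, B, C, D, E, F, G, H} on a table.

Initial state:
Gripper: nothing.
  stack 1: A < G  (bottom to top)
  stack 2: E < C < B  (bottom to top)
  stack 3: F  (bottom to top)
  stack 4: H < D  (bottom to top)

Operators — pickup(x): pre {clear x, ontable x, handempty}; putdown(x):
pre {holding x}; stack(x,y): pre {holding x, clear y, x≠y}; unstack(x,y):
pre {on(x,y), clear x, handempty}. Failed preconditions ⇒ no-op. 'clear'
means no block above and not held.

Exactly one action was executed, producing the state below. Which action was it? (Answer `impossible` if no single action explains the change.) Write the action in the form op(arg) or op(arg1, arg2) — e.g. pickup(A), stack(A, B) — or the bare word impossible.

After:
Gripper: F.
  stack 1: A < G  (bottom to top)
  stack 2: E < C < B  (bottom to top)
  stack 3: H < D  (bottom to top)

pickup(F)

target: towers=[A/G; E/C/B; H/D] holding=F
     unstack(G, A) → towers=[A; E/C/B; F; H/D] holding=G
     unstack(B, C) → towers=[A/G; E/C; F; H/D] holding=B
         pickup(F) → towers=[A/G; E/C/B; H/D] holding=F  ← match
     unstack(D, H) → towers=[A/G; E/C/B; F; H] holding=D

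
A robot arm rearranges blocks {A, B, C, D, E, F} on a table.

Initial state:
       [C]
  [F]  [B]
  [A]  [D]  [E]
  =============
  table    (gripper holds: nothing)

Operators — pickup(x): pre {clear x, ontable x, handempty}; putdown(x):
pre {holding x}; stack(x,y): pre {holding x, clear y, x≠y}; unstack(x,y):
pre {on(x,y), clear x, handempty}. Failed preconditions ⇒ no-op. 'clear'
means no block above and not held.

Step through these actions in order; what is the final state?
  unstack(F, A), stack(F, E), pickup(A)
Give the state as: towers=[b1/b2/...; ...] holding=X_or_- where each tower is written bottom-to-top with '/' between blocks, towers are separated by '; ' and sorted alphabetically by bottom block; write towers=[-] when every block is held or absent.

towers=[D/B/C; E/F] holding=A

step 1 (unstack(F, A)): towers=[A; D/B/C; E] holding=F
step 2 (stack(F, E)): towers=[A; D/B/C; E/F] holding=-
step 3 (pickup(A)): towers=[D/B/C; E/F] holding=A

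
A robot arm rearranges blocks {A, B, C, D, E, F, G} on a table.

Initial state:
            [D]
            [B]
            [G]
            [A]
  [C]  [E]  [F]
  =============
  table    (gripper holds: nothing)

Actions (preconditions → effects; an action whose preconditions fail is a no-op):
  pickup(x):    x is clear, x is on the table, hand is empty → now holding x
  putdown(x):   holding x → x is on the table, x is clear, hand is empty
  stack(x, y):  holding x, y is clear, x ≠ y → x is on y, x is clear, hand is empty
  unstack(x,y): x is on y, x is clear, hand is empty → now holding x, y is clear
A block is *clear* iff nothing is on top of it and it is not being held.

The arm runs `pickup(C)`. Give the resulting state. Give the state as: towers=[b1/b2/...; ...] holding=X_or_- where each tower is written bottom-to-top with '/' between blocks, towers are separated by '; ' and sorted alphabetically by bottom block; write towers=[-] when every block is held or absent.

before: towers=[C; E; F/A/G/B/D] holding=-
pre[pickup(C)]: clear(C) yes, ontable(C) yes, handempty yes
all met → apply pickup(C)
after:  towers=[E; F/A/G/B/D] holding=C

towers=[E; F/A/G/B/D] holding=C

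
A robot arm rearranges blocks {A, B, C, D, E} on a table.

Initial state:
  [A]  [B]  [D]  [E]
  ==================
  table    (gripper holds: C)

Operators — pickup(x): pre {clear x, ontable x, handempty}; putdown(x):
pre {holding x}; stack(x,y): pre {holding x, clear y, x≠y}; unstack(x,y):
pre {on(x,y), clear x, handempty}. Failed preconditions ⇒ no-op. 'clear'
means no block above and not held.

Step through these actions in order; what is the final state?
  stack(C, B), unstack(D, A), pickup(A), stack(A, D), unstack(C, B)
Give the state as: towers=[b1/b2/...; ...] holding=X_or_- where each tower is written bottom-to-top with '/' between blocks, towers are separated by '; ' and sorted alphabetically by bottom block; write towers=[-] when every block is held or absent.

towers=[B; D/A; E] holding=C

step 1 (stack(C, B)): towers=[A; B/C; D; E] holding=-
step 2 (unstack(D, A)) [no-op]: towers=[A; B/C; D; E] holding=-
step 3 (pickup(A)): towers=[B/C; D; E] holding=A
step 4 (stack(A, D)): towers=[B/C; D/A; E] holding=-
step 5 (unstack(C, B)): towers=[B; D/A; E] holding=C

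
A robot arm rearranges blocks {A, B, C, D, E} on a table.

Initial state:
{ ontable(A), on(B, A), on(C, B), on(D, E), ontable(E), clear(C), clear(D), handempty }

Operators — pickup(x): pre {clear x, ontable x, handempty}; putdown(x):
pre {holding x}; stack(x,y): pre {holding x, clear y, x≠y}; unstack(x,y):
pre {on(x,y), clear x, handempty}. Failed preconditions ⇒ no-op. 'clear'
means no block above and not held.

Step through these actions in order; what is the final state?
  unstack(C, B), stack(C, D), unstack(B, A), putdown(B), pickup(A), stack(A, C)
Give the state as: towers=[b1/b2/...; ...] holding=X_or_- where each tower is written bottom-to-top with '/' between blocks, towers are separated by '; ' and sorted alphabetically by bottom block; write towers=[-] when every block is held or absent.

towers=[B; E/D/C/A] holding=-

step 1 (unstack(C, B)): towers=[A/B; E/D] holding=C
step 2 (stack(C, D)): towers=[A/B; E/D/C] holding=-
step 3 (unstack(B, A)): towers=[A; E/D/C] holding=B
step 4 (putdown(B)): towers=[A; B; E/D/C] holding=-
step 5 (pickup(A)): towers=[B; E/D/C] holding=A
step 6 (stack(A, C)): towers=[B; E/D/C/A] holding=-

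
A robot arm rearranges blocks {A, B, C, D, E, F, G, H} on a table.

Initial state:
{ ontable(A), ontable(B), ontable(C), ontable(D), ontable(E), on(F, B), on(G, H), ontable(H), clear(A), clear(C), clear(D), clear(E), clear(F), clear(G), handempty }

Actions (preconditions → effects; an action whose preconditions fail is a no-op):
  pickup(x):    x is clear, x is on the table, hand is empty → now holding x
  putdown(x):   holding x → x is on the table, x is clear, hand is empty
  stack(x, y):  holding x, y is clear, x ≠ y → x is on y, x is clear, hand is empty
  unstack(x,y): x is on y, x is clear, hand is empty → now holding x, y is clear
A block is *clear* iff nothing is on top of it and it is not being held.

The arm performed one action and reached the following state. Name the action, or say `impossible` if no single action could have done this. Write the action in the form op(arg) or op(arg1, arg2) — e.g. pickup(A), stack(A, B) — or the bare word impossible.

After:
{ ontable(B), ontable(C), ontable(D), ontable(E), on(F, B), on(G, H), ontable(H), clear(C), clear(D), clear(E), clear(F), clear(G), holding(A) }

target: towers=[B/F; C; D; E; H/G] holding=A
     unstack(G, H) → towers=[A; B/F; C; D; E; H] holding=G
         pickup(A) → towers=[B/F; C; D; E; H/G] holding=A  ← match
         pickup(E) → towers=[A; B/F; C; D; H/G] holding=E
     unstack(F, B) → towers=[A; B; C; D; E; H/G] holding=F
         pickup(D) → towers=[A; B/F; C; E; H/G] holding=D
         pickup(C) → towers=[A; B/F; D; E; H/G] holding=C

pickup(A)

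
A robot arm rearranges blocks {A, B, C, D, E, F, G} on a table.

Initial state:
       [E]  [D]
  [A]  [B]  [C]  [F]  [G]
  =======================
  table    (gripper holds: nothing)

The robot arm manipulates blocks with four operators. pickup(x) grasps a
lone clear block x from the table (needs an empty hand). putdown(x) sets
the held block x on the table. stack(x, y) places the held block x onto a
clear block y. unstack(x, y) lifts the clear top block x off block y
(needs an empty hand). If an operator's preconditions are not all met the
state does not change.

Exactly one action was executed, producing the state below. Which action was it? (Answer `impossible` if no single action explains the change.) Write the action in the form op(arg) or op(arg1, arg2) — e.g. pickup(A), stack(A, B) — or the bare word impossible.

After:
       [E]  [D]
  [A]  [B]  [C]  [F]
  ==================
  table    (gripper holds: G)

target: towers=[A; B/E; C/D; F] holding=G
         pickup(F) → towers=[A; B/E; C/D; G] holding=F
         pickup(G) → towers=[A; B/E; C/D; F] holding=G  ← match
     unstack(D, C) → towers=[A; B/E; C; F; G] holding=D
         pickup(A) → towers=[B/E; C/D; F; G] holding=A
     unstack(E, B) → towers=[A; B; C/D; F; G] holding=E

pickup(G)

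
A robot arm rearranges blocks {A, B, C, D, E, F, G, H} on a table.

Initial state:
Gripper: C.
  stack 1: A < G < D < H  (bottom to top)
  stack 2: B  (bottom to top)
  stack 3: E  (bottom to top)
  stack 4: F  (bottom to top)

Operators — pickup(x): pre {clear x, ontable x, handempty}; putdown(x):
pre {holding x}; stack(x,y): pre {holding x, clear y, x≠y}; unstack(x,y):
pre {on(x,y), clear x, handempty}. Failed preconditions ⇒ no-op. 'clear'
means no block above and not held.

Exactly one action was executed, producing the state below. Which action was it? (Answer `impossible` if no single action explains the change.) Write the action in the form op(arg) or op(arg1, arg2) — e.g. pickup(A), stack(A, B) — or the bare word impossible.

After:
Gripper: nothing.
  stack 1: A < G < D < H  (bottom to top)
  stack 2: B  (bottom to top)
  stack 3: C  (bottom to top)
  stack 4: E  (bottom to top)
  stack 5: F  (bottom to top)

target: towers=[A/G/D/H; B; C; E; F] holding=-
        putdown(C) → towers=[A/G/D/H; B; C; E; F] holding=-  ← match
       stack(C, E) → towers=[A/G/D/H; B; E/C; F] holding=-
       stack(C, H) → towers=[A/G/D/H/C; B; E; F] holding=-
       stack(C, B) → towers=[A/G/D/H; B/C; E; F] holding=-
       stack(C, F) → towers=[A/G/D/H; B; E; F/C] holding=-

putdown(C)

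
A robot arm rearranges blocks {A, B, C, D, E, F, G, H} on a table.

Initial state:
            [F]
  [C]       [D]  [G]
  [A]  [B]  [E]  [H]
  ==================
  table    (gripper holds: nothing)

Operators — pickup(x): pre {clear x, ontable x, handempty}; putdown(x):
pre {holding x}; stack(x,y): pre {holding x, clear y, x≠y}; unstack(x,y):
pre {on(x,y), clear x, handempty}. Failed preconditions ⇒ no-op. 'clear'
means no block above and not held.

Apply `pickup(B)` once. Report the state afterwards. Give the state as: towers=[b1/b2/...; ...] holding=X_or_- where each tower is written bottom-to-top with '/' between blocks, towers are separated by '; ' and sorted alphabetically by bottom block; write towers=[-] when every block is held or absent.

before: towers=[A/C; B; E/D/F; H/G] holding=-
pre[pickup(B)]: clear(B) ok, ontable(B) ok, handempty ok
all met → apply pickup(B)
after:  towers=[A/C; E/D/F; H/G] holding=B

towers=[A/C; E/D/F; H/G] holding=B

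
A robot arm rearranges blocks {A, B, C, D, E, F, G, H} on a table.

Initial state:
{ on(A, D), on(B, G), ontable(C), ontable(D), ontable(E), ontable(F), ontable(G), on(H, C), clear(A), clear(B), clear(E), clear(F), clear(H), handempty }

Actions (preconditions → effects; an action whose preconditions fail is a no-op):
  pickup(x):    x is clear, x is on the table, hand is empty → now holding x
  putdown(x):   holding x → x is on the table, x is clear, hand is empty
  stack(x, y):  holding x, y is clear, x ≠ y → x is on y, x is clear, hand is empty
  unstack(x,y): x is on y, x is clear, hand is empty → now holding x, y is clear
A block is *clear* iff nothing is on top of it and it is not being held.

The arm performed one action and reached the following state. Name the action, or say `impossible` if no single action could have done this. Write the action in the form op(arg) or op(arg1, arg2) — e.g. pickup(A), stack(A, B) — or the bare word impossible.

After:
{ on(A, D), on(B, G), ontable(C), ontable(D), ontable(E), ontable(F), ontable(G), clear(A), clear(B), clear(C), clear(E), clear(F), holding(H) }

target: towers=[C; D/A; E; F; G/B] holding=H
     unstack(A, D) → towers=[C/H; D; E; F; G/B] holding=A
         pickup(E) → towers=[C/H; D/A; F; G/B] holding=E
     unstack(H, C) → towers=[C; D/A; E; F; G/B] holding=H  ← match
     unstack(B, G) → towers=[C/H; D/A; E; F; G] holding=B
         pickup(F) → towers=[C/H; D/A; E; G/B] holding=F

unstack(H, C)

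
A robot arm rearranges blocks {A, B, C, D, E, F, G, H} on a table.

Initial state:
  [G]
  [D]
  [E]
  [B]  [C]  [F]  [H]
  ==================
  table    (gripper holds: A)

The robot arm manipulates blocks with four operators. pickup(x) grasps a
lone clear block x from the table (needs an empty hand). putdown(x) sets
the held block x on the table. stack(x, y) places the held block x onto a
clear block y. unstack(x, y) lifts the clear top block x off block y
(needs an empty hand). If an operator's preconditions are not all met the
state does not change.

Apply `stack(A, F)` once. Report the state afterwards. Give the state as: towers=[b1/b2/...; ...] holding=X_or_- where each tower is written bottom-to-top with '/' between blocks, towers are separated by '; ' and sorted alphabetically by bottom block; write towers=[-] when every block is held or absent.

before: towers=[B/E/D/G; C; F; H] holding=A
pre[stack(A, F)]: holding(A) yes, clear(F) yes, A≠F yes
all met → apply stack(A, F)
after:  towers=[B/E/D/G; C; F/A; H] holding=-

towers=[B/E/D/G; C; F/A; H] holding=-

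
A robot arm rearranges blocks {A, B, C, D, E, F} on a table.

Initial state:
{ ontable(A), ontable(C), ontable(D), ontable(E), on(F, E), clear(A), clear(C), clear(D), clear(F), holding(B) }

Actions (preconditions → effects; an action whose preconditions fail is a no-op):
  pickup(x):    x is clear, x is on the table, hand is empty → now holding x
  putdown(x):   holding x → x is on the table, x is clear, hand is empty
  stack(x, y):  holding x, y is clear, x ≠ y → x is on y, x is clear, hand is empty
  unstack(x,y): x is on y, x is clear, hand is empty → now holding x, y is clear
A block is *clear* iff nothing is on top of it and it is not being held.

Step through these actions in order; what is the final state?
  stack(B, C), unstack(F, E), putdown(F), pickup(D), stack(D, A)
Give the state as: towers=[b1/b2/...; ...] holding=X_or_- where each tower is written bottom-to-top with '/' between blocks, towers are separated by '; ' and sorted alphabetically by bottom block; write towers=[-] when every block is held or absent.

step 1 (stack(B, C)): towers=[A; C/B; D; E/F] holding=-
step 2 (unstack(F, E)): towers=[A; C/B; D; E] holding=F
step 3 (putdown(F)): towers=[A; C/B; D; E; F] holding=-
step 4 (pickup(D)): towers=[A; C/B; E; F] holding=D
step 5 (stack(D, A)): towers=[A/D; C/B; E; F] holding=-

towers=[A/D; C/B; E; F] holding=-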